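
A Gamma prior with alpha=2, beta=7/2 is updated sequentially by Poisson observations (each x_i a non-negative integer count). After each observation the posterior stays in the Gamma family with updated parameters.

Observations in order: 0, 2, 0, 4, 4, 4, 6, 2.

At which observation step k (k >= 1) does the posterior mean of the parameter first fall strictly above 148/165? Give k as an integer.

obs 1: x=0 → posterior Gamma(2, 9/2)
obs 2: x=2 → posterior Gamma(4, 11/2)
obs 3: x=0 → posterior Gamma(4, 13/2)
obs 4: x=4 → posterior Gamma(8, 15/2)
obs 5: x=4 → posterior Gamma(12, 17/2)
obs 6: x=4 → posterior Gamma(16, 19/2)
obs 7: x=6 → posterior Gamma(22, 21/2)
obs 8: x=2 → posterior Gamma(24, 23/2)

k = 4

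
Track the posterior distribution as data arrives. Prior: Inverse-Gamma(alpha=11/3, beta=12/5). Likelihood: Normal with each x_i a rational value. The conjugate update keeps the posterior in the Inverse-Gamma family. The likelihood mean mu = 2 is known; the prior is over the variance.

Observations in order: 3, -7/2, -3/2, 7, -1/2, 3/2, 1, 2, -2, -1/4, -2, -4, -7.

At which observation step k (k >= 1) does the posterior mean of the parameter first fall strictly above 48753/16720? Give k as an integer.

obs 1: x=3 → posterior Inverse-Gamma(25/6, 29/10)
obs 2: x=-7/2 → posterior Inverse-Gamma(14/3, 721/40)
obs 3: x=-3/2 → posterior Inverse-Gamma(31/6, 483/20)
obs 4: x=7 → posterior Inverse-Gamma(17/3, 733/20)
obs 5: x=-1/2 → posterior Inverse-Gamma(37/6, 1591/40)
obs 6: x=3/2 → posterior Inverse-Gamma(20/3, 399/10)
obs 7: x=1 → posterior Inverse-Gamma(43/6, 202/5)
obs 8: x=2 → posterior Inverse-Gamma(23/3, 202/5)
obs 9: x=-2 → posterior Inverse-Gamma(49/6, 242/5)
obs 10: x=-1/4 → posterior Inverse-Gamma(26/3, 8149/160)
obs 11: x=-2 → posterior Inverse-Gamma(55/6, 9429/160)
obs 12: x=-4 → posterior Inverse-Gamma(29/3, 12309/160)
obs 13: x=-7 → posterior Inverse-Gamma(61/6, 18789/160)

k = 2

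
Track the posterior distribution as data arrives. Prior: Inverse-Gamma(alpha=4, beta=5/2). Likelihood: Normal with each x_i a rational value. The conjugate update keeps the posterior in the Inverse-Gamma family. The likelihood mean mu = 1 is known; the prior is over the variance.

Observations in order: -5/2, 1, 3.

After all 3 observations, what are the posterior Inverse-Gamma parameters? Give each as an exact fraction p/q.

alpha=11/2, beta=85/8

obs 1: x=-5/2 → posterior Inverse-Gamma(9/2, 69/8)
obs 2: x=1 → posterior Inverse-Gamma(5, 69/8)
obs 3: x=3 → posterior Inverse-Gamma(11/2, 85/8)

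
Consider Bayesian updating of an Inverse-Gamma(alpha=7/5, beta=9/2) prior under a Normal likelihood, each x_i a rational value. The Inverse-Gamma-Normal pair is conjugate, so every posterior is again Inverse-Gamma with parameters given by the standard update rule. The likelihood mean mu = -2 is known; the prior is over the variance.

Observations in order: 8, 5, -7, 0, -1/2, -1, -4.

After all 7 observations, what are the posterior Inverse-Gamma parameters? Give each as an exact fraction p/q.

obs 1: x=8 → posterior Inverse-Gamma(19/10, 109/2)
obs 2: x=5 → posterior Inverse-Gamma(12/5, 79)
obs 3: x=-7 → posterior Inverse-Gamma(29/10, 183/2)
obs 4: x=0 → posterior Inverse-Gamma(17/5, 187/2)
obs 5: x=-1/2 → posterior Inverse-Gamma(39/10, 757/8)
obs 6: x=-1 → posterior Inverse-Gamma(22/5, 761/8)
obs 7: x=-4 → posterior Inverse-Gamma(49/10, 777/8)

alpha=49/10, beta=777/8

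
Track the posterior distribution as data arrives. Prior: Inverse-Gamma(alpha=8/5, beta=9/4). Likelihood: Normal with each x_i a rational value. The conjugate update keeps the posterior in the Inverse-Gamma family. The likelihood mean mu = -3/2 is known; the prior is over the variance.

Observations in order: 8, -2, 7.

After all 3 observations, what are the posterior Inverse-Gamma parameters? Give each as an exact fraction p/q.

alpha=31/10, beta=669/8

obs 1: x=8 → posterior Inverse-Gamma(21/10, 379/8)
obs 2: x=-2 → posterior Inverse-Gamma(13/5, 95/2)
obs 3: x=7 → posterior Inverse-Gamma(31/10, 669/8)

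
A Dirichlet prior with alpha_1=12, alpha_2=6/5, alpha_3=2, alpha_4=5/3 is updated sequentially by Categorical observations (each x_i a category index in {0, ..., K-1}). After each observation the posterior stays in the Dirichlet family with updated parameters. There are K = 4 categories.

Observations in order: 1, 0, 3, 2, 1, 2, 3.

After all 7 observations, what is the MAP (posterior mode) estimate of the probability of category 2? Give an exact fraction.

45/298

obs 1: x=1 → posterior Dirichlet(12, 11/5, 2, 5/3)
obs 2: x=0 → posterior Dirichlet(13, 11/5, 2, 5/3)
obs 3: x=3 → posterior Dirichlet(13, 11/5, 2, 8/3)
obs 4: x=2 → posterior Dirichlet(13, 11/5, 3, 8/3)
obs 5: x=1 → posterior Dirichlet(13, 16/5, 3, 8/3)
obs 6: x=2 → posterior Dirichlet(13, 16/5, 4, 8/3)
obs 7: x=3 → posterior Dirichlet(13, 16/5, 4, 11/3)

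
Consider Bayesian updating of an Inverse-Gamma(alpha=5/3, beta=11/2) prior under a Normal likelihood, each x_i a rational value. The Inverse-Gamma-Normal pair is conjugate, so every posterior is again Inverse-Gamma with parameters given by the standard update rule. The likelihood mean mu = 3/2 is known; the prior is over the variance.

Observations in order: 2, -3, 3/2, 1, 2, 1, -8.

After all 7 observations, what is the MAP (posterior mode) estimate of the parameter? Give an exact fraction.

735/74

obs 1: x=2 → posterior Inverse-Gamma(13/6, 45/8)
obs 2: x=-3 → posterior Inverse-Gamma(8/3, 63/4)
obs 3: x=3/2 → posterior Inverse-Gamma(19/6, 63/4)
obs 4: x=1 → posterior Inverse-Gamma(11/3, 127/8)
obs 5: x=2 → posterior Inverse-Gamma(25/6, 16)
obs 6: x=1 → posterior Inverse-Gamma(14/3, 129/8)
obs 7: x=-8 → posterior Inverse-Gamma(31/6, 245/4)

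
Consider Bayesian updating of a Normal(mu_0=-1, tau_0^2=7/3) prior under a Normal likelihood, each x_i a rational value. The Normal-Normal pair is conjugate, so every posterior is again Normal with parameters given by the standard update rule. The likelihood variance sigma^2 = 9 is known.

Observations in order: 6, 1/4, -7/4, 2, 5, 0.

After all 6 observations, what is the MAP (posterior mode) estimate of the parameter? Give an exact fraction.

107/138

obs 1: x=6 → posterior Normal(15/34, 63/34)
obs 2: x=1/4 → posterior Normal(67/164, 63/41)
obs 3: x=-7/4 → posterior Normal(3/32, 21/16)
obs 4: x=2 → posterior Normal(37/110, 63/55)
obs 5: x=5 → posterior Normal(107/124, 63/62)
obs 6: x=0 → posterior Normal(107/138, 21/23)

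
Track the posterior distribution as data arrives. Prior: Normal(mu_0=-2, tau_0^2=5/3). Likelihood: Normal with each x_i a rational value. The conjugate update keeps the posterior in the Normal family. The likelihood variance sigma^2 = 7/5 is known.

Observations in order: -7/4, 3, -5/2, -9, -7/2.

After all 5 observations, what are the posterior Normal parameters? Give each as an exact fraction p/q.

obs 1: x=-7/4 → posterior Normal(-343/184, 35/46)
obs 2: x=3 → posterior Normal(-43/284, 35/71)
obs 3: x=-5/2 → posterior Normal(-293/384, 35/96)
obs 4: x=-9 → posterior Normal(-1193/484, 35/121)
obs 5: x=-7/2 → posterior Normal(-1543/584, 35/146)

mu_0=-1543/584, tau_0^2=35/146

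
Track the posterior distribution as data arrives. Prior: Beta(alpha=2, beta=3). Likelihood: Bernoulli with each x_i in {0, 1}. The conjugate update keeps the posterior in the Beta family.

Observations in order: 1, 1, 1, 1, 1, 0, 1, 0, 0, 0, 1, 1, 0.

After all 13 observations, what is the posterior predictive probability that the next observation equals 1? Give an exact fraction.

obs 1: x=1 → posterior Beta(3, 3)
obs 2: x=1 → posterior Beta(4, 3)
obs 3: x=1 → posterior Beta(5, 3)
obs 4: x=1 → posterior Beta(6, 3)
obs 5: x=1 → posterior Beta(7, 3)
obs 6: x=0 → posterior Beta(7, 4)
obs 7: x=1 → posterior Beta(8, 4)
obs 8: x=0 → posterior Beta(8, 5)
obs 9: x=0 → posterior Beta(8, 6)
obs 10: x=0 → posterior Beta(8, 7)
obs 11: x=1 → posterior Beta(9, 7)
obs 12: x=1 → posterior Beta(10, 7)
obs 13: x=0 → posterior Beta(10, 8)

5/9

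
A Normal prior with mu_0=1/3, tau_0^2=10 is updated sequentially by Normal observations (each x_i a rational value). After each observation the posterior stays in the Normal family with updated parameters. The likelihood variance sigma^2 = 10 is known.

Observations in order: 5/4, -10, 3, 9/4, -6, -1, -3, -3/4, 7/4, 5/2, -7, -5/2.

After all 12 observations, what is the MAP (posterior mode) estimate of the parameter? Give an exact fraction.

-115/78

obs 1: x=5/4 → posterior Normal(19/24, 5)
obs 2: x=-10 → posterior Normal(-101/36, 10/3)
obs 3: x=3 → posterior Normal(-65/48, 5/2)
obs 4: x=9/4 → posterior Normal(-19/30, 2)
obs 5: x=-6 → posterior Normal(-55/36, 5/3)
obs 6: x=-1 → posterior Normal(-61/42, 10/7)
obs 7: x=-3 → posterior Normal(-79/48, 5/4)
obs 8: x=-3/4 → posterior Normal(-167/108, 10/9)
obs 9: x=7/4 → posterior Normal(-73/60, 1)
obs 10: x=5/2 → posterior Normal(-29/33, 10/11)
obs 11: x=-7 → posterior Normal(-25/18, 5/6)
obs 12: x=-5/2 → posterior Normal(-115/78, 10/13)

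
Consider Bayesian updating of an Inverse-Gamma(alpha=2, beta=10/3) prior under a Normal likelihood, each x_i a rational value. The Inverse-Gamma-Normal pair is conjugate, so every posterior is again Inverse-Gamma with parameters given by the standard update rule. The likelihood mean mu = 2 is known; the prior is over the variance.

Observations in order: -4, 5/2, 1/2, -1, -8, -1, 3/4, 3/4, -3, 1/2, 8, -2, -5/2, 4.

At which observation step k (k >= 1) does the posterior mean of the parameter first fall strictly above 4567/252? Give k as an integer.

obs 1: x=-4 → posterior Inverse-Gamma(5/2, 64/3)
obs 2: x=5/2 → posterior Inverse-Gamma(3, 515/24)
obs 3: x=1/2 → posterior Inverse-Gamma(7/2, 271/12)
obs 4: x=-1 → posterior Inverse-Gamma(4, 325/12)
obs 5: x=-8 → posterior Inverse-Gamma(9/2, 925/12)
obs 6: x=-1 → posterior Inverse-Gamma(5, 979/12)
obs 7: x=3/4 → posterior Inverse-Gamma(11/2, 7907/96)
obs 8: x=3/4 → posterior Inverse-Gamma(6, 3991/48)
obs 9: x=-3 → posterior Inverse-Gamma(13/2, 4591/48)
obs 10: x=1/2 → posterior Inverse-Gamma(7, 4645/48)
obs 11: x=8 → posterior Inverse-Gamma(15/2, 5509/48)
obs 12: x=-2 → posterior Inverse-Gamma(8, 5893/48)
obs 13: x=-5/2 → posterior Inverse-Gamma(17/2, 6379/48)
obs 14: x=4 → posterior Inverse-Gamma(9, 6475/48)

k = 5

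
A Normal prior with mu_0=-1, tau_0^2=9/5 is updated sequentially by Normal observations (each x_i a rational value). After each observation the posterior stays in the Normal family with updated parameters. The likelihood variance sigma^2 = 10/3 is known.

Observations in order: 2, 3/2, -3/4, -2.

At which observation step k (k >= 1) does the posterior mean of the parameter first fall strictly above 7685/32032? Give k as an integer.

k = 2

obs 1: x=2 → posterior Normal(4/77, 90/77)
obs 2: x=3/2 → posterior Normal(89/208, 45/52)
obs 3: x=-3/4 → posterior Normal(97/524, 90/131)
obs 4: x=-2 → posterior Normal(-119/632, 45/79)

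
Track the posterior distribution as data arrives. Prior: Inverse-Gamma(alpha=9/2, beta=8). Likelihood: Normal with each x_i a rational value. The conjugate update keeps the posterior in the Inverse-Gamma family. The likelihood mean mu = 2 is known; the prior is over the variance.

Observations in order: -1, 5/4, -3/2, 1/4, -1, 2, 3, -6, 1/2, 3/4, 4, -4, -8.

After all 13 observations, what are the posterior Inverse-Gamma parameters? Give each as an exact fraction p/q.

alpha=11, beta=4139/32

obs 1: x=-1 → posterior Inverse-Gamma(5, 25/2)
obs 2: x=5/4 → posterior Inverse-Gamma(11/2, 409/32)
obs 3: x=-3/2 → posterior Inverse-Gamma(6, 605/32)
obs 4: x=1/4 → posterior Inverse-Gamma(13/2, 327/16)
obs 5: x=-1 → posterior Inverse-Gamma(7, 399/16)
obs 6: x=2 → posterior Inverse-Gamma(15/2, 399/16)
obs 7: x=3 → posterior Inverse-Gamma(8, 407/16)
obs 8: x=-6 → posterior Inverse-Gamma(17/2, 919/16)
obs 9: x=1/2 → posterior Inverse-Gamma(9, 937/16)
obs 10: x=3/4 → posterior Inverse-Gamma(19/2, 1899/32)
obs 11: x=4 → posterior Inverse-Gamma(10, 1963/32)
obs 12: x=-4 → posterior Inverse-Gamma(21/2, 2539/32)
obs 13: x=-8 → posterior Inverse-Gamma(11, 4139/32)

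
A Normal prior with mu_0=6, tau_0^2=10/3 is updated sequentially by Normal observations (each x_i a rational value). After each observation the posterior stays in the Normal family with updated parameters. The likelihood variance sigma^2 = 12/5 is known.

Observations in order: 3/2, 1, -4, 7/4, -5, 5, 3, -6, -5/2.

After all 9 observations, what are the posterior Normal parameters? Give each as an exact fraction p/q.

mu_0=-31/324, tau_0^2=20/81

obs 1: x=3/2 → posterior Normal(291/86, 60/43)
obs 2: x=1 → posterior Normal(341/136, 15/17)
obs 3: x=-4 → posterior Normal(47/62, 20/31)
obs 4: x=7/4 → posterior Normal(457/472, 30/59)
obs 5: x=-5 → posterior Normal(-43/572, 60/143)
obs 6: x=5 → posterior Normal(457/672, 5/14)
obs 7: x=3 → posterior Normal(757/772, 60/193)
obs 8: x=-6 → posterior Normal(157/872, 30/109)
obs 9: x=-5/2 → posterior Normal(-31/324, 20/81)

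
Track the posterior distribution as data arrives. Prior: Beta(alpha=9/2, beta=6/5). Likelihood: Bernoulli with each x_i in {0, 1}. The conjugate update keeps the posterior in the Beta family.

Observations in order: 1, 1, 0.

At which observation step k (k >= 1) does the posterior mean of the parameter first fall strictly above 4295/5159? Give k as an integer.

k = 2

obs 1: x=1 → posterior Beta(11/2, 6/5)
obs 2: x=1 → posterior Beta(13/2, 6/5)
obs 3: x=0 → posterior Beta(13/2, 11/5)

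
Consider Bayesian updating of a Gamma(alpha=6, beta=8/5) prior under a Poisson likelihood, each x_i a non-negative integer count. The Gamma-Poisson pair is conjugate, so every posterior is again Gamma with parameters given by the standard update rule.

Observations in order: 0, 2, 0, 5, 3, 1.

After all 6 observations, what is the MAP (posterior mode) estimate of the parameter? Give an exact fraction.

40/19

obs 1: x=0 → posterior Gamma(6, 13/5)
obs 2: x=2 → posterior Gamma(8, 18/5)
obs 3: x=0 → posterior Gamma(8, 23/5)
obs 4: x=5 → posterior Gamma(13, 28/5)
obs 5: x=3 → posterior Gamma(16, 33/5)
obs 6: x=1 → posterior Gamma(17, 38/5)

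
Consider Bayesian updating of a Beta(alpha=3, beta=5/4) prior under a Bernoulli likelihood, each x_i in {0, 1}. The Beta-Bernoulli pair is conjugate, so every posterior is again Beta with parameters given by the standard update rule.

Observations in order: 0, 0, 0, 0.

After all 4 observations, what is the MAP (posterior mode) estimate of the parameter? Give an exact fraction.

obs 1: x=0 → posterior Beta(3, 9/4)
obs 2: x=0 → posterior Beta(3, 13/4)
obs 3: x=0 → posterior Beta(3, 17/4)
obs 4: x=0 → posterior Beta(3, 21/4)

8/25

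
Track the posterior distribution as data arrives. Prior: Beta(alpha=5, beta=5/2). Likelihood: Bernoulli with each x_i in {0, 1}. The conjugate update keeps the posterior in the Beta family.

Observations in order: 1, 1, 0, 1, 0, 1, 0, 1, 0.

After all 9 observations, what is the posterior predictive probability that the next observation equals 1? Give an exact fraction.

obs 1: x=1 → posterior Beta(6, 5/2)
obs 2: x=1 → posterior Beta(7, 5/2)
obs 3: x=0 → posterior Beta(7, 7/2)
obs 4: x=1 → posterior Beta(8, 7/2)
obs 5: x=0 → posterior Beta(8, 9/2)
obs 6: x=1 → posterior Beta(9, 9/2)
obs 7: x=0 → posterior Beta(9, 11/2)
obs 8: x=1 → posterior Beta(10, 11/2)
obs 9: x=0 → posterior Beta(10, 13/2)

20/33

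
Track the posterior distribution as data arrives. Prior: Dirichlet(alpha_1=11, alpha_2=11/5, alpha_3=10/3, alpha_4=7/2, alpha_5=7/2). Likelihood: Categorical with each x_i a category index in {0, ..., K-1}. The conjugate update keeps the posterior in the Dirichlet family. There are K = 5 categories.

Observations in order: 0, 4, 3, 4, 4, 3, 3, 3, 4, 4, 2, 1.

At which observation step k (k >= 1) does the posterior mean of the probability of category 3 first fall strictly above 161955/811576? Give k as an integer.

k = 7

obs 1: x=0 → posterior Dirichlet(12, 11/5, 10/3, 7/2, 7/2)
obs 2: x=4 → posterior Dirichlet(12, 11/5, 10/3, 7/2, 9/2)
obs 3: x=3 → posterior Dirichlet(12, 11/5, 10/3, 9/2, 9/2)
obs 4: x=4 → posterior Dirichlet(12, 11/5, 10/3, 9/2, 11/2)
obs 5: x=4 → posterior Dirichlet(12, 11/5, 10/3, 9/2, 13/2)
obs 6: x=3 → posterior Dirichlet(12, 11/5, 10/3, 11/2, 13/2)
obs 7: x=3 → posterior Dirichlet(12, 11/5, 10/3, 13/2, 13/2)
obs 8: x=3 → posterior Dirichlet(12, 11/5, 10/3, 15/2, 13/2)
obs 9: x=4 → posterior Dirichlet(12, 11/5, 10/3, 15/2, 15/2)
obs 10: x=4 → posterior Dirichlet(12, 11/5, 10/3, 15/2, 17/2)
obs 11: x=2 → posterior Dirichlet(12, 11/5, 13/3, 15/2, 17/2)
obs 12: x=1 → posterior Dirichlet(12, 16/5, 13/3, 15/2, 17/2)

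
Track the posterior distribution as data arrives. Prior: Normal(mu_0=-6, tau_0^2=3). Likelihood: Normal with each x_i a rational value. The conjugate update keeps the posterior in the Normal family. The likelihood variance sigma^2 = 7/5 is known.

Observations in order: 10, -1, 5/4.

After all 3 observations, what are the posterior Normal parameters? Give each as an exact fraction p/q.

obs 1: x=10 → posterior Normal(54/11, 21/22)
obs 2: x=-1 → posterior Normal(93/37, 21/37)
obs 3: x=5/4 → posterior Normal(447/208, 21/52)

mu_0=447/208, tau_0^2=21/52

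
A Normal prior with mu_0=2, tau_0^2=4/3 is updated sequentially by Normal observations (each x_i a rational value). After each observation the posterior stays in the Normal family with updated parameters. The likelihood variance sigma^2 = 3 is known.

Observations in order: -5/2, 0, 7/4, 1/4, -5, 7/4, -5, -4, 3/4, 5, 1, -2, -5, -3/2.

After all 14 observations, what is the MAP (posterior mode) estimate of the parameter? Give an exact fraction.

obs 1: x=-5/2 → posterior Normal(8/13, 12/13)
obs 2: x=0 → posterior Normal(8/17, 12/17)
obs 3: x=7/4 → posterior Normal(5/7, 4/7)
obs 4: x=1/4 → posterior Normal(16/25, 12/25)
obs 5: x=-5 → posterior Normal(-4/29, 12/29)
obs 6: x=7/4 → posterior Normal(1/11, 4/11)
obs 7: x=-5 → posterior Normal(-17/37, 12/37)
obs 8: x=-4 → posterior Normal(-33/41, 12/41)
obs 9: x=3/4 → posterior Normal(-2/3, 4/15)
obs 10: x=5 → posterior Normal(-10/49, 12/49)
obs 11: x=1 → posterior Normal(-6/53, 12/53)
obs 12: x=-2 → posterior Normal(-14/57, 4/19)
obs 13: x=-5 → posterior Normal(-34/61, 12/61)
obs 14: x=-3/2 → posterior Normal(-8/13, 12/65)

-8/13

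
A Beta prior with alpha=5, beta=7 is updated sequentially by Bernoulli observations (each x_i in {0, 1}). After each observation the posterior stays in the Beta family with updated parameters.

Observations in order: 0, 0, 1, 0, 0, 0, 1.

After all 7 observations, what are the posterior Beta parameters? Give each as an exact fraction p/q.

alpha=7, beta=12

obs 1: x=0 → posterior Beta(5, 8)
obs 2: x=0 → posterior Beta(5, 9)
obs 3: x=1 → posterior Beta(6, 9)
obs 4: x=0 → posterior Beta(6, 10)
obs 5: x=0 → posterior Beta(6, 11)
obs 6: x=0 → posterior Beta(6, 12)
obs 7: x=1 → posterior Beta(7, 12)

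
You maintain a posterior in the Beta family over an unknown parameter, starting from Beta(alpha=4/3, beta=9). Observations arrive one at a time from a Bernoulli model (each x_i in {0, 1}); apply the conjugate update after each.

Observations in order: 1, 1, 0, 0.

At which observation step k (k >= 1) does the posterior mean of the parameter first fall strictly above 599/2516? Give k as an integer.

obs 1: x=1 → posterior Beta(7/3, 9)
obs 2: x=1 → posterior Beta(10/3, 9)
obs 3: x=0 → posterior Beta(10/3, 10)
obs 4: x=0 → posterior Beta(10/3, 11)

k = 2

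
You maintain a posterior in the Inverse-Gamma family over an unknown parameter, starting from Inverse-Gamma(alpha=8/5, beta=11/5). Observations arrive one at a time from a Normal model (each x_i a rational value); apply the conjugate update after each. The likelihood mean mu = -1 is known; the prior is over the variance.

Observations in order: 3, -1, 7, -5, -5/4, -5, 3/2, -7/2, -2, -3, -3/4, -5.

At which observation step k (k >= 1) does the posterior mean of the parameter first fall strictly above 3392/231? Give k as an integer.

k = 3

obs 1: x=3 → posterior Inverse-Gamma(21/10, 51/5)
obs 2: x=-1 → posterior Inverse-Gamma(13/5, 51/5)
obs 3: x=7 → posterior Inverse-Gamma(31/10, 211/5)
obs 4: x=-5 → posterior Inverse-Gamma(18/5, 251/5)
obs 5: x=-5/4 → posterior Inverse-Gamma(41/10, 8037/160)
obs 6: x=-5 → posterior Inverse-Gamma(23/5, 9317/160)
obs 7: x=3/2 → posterior Inverse-Gamma(51/10, 9817/160)
obs 8: x=-7/2 → posterior Inverse-Gamma(28/5, 10317/160)
obs 9: x=-2 → posterior Inverse-Gamma(61/10, 10397/160)
obs 10: x=-3 → posterior Inverse-Gamma(33/5, 10717/160)
obs 11: x=-3/4 → posterior Inverse-Gamma(71/10, 5361/80)
obs 12: x=-5 → posterior Inverse-Gamma(38/5, 6001/80)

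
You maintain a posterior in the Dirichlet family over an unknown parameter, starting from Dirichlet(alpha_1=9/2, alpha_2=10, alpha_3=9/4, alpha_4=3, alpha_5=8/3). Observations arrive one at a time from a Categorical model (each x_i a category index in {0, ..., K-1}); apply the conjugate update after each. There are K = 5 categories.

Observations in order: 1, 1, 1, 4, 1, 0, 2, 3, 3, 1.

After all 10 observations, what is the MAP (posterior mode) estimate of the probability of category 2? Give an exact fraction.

obs 1: x=1 → posterior Dirichlet(9/2, 11, 9/4, 3, 8/3)
obs 2: x=1 → posterior Dirichlet(9/2, 12, 9/4, 3, 8/3)
obs 3: x=1 → posterior Dirichlet(9/2, 13, 9/4, 3, 8/3)
obs 4: x=4 → posterior Dirichlet(9/2, 13, 9/4, 3, 11/3)
obs 5: x=1 → posterior Dirichlet(9/2, 14, 9/4, 3, 11/3)
obs 6: x=0 → posterior Dirichlet(11/2, 14, 9/4, 3, 11/3)
obs 7: x=2 → posterior Dirichlet(11/2, 14, 13/4, 3, 11/3)
obs 8: x=3 → posterior Dirichlet(11/2, 14, 13/4, 4, 11/3)
obs 9: x=3 → posterior Dirichlet(11/2, 14, 13/4, 5, 11/3)
obs 10: x=1 → posterior Dirichlet(11/2, 15, 13/4, 5, 11/3)

27/329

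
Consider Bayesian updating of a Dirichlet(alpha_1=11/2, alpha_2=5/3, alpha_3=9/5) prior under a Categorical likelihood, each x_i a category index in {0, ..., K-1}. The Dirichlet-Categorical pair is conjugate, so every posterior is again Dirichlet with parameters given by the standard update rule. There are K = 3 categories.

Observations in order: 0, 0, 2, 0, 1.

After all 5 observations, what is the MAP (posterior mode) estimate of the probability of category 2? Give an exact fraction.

54/329

obs 1: x=0 → posterior Dirichlet(13/2, 5/3, 9/5)
obs 2: x=0 → posterior Dirichlet(15/2, 5/3, 9/5)
obs 3: x=2 → posterior Dirichlet(15/2, 5/3, 14/5)
obs 4: x=0 → posterior Dirichlet(17/2, 5/3, 14/5)
obs 5: x=1 → posterior Dirichlet(17/2, 8/3, 14/5)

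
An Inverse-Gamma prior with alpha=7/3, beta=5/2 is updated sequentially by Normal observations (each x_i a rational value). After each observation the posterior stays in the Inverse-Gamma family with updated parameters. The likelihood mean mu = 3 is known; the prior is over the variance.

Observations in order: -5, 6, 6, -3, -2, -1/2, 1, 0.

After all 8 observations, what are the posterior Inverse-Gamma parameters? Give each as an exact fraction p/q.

alpha=19/3, beta=693/8

obs 1: x=-5 → posterior Inverse-Gamma(17/6, 69/2)
obs 2: x=6 → posterior Inverse-Gamma(10/3, 39)
obs 3: x=6 → posterior Inverse-Gamma(23/6, 87/2)
obs 4: x=-3 → posterior Inverse-Gamma(13/3, 123/2)
obs 5: x=-2 → posterior Inverse-Gamma(29/6, 74)
obs 6: x=-1/2 → posterior Inverse-Gamma(16/3, 641/8)
obs 7: x=1 → posterior Inverse-Gamma(35/6, 657/8)
obs 8: x=0 → posterior Inverse-Gamma(19/3, 693/8)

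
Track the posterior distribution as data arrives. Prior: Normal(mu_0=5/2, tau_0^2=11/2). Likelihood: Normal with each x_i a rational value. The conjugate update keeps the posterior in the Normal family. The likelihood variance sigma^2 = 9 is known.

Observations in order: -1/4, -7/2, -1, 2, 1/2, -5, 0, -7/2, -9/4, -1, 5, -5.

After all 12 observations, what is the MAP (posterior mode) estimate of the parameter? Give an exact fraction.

obs 1: x=-1/4 → posterior Normal(169/116, 99/29)
obs 2: x=-7/2 → posterior Normal(3/32, 99/40)
obs 3: x=-1 → posterior Normal(-29/204, 33/17)
obs 4: x=2 → posterior Normal(59/248, 99/62)
obs 5: x=1/2 → posterior Normal(81/292, 99/73)
obs 6: x=-5 → posterior Normal(-139/336, 33/28)
obs 7: x=0 → posterior Normal(-139/380, 99/95)
obs 8: x=-7/2 → posterior Normal(-293/424, 99/106)
obs 9: x=-9/4 → posterior Normal(-98/117, 11/13)
obs 10: x=-1 → posterior Normal(-109/128, 99/128)
obs 11: x=5 → posterior Normal(-54/139, 99/139)
obs 12: x=-5 → posterior Normal(-109/150, 33/50)

-109/150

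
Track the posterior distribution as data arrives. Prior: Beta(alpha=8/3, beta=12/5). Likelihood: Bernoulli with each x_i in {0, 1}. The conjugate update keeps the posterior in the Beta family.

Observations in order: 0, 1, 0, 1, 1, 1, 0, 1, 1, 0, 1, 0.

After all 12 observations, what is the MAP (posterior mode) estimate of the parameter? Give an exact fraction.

65/113

obs 1: x=0 → posterior Beta(8/3, 17/5)
obs 2: x=1 → posterior Beta(11/3, 17/5)
obs 3: x=0 → posterior Beta(11/3, 22/5)
obs 4: x=1 → posterior Beta(14/3, 22/5)
obs 5: x=1 → posterior Beta(17/3, 22/5)
obs 6: x=1 → posterior Beta(20/3, 22/5)
obs 7: x=0 → posterior Beta(20/3, 27/5)
obs 8: x=1 → posterior Beta(23/3, 27/5)
obs 9: x=1 → posterior Beta(26/3, 27/5)
obs 10: x=0 → posterior Beta(26/3, 32/5)
obs 11: x=1 → posterior Beta(29/3, 32/5)
obs 12: x=0 → posterior Beta(29/3, 37/5)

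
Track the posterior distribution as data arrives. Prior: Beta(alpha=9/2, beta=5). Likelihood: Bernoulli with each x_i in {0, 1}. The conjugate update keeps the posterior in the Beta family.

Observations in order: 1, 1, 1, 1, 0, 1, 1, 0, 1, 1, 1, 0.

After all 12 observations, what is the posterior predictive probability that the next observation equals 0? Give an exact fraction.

16/43

obs 1: x=1 → posterior Beta(11/2, 5)
obs 2: x=1 → posterior Beta(13/2, 5)
obs 3: x=1 → posterior Beta(15/2, 5)
obs 4: x=1 → posterior Beta(17/2, 5)
obs 5: x=0 → posterior Beta(17/2, 6)
obs 6: x=1 → posterior Beta(19/2, 6)
obs 7: x=1 → posterior Beta(21/2, 6)
obs 8: x=0 → posterior Beta(21/2, 7)
obs 9: x=1 → posterior Beta(23/2, 7)
obs 10: x=1 → posterior Beta(25/2, 7)
obs 11: x=1 → posterior Beta(27/2, 7)
obs 12: x=0 → posterior Beta(27/2, 8)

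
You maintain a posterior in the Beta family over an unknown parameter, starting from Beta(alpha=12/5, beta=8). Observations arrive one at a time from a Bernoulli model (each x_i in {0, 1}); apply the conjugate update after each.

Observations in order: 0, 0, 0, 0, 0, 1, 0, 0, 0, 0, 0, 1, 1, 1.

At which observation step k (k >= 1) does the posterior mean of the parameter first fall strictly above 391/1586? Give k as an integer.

k = 14

obs 1: x=0 → posterior Beta(12/5, 9)
obs 2: x=0 → posterior Beta(12/5, 10)
obs 3: x=0 → posterior Beta(12/5, 11)
obs 4: x=0 → posterior Beta(12/5, 12)
obs 5: x=0 → posterior Beta(12/5, 13)
obs 6: x=1 → posterior Beta(17/5, 13)
obs 7: x=0 → posterior Beta(17/5, 14)
obs 8: x=0 → posterior Beta(17/5, 15)
obs 9: x=0 → posterior Beta(17/5, 16)
obs 10: x=0 → posterior Beta(17/5, 17)
obs 11: x=0 → posterior Beta(17/5, 18)
obs 12: x=1 → posterior Beta(22/5, 18)
obs 13: x=1 → posterior Beta(27/5, 18)
obs 14: x=1 → posterior Beta(32/5, 18)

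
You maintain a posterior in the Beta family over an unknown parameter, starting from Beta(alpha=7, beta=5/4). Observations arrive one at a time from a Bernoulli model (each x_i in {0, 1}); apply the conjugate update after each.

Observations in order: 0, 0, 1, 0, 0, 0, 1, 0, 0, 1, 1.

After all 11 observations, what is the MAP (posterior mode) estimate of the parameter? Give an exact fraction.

obs 1: x=0 → posterior Beta(7, 9/4)
obs 2: x=0 → posterior Beta(7, 13/4)
obs 3: x=1 → posterior Beta(8, 13/4)
obs 4: x=0 → posterior Beta(8, 17/4)
obs 5: x=0 → posterior Beta(8, 21/4)
obs 6: x=0 → posterior Beta(8, 25/4)
obs 7: x=1 → posterior Beta(9, 25/4)
obs 8: x=0 → posterior Beta(9, 29/4)
obs 9: x=0 → posterior Beta(9, 33/4)
obs 10: x=1 → posterior Beta(10, 33/4)
obs 11: x=1 → posterior Beta(11, 33/4)

40/69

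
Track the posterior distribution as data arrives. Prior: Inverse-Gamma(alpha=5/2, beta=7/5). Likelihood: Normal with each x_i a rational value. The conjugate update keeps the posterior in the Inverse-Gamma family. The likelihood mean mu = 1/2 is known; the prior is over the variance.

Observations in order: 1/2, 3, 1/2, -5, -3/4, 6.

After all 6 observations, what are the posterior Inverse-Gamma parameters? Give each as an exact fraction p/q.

obs 1: x=1/2 → posterior Inverse-Gamma(3, 7/5)
obs 2: x=3 → posterior Inverse-Gamma(7/2, 181/40)
obs 3: x=1/2 → posterior Inverse-Gamma(4, 181/40)
obs 4: x=-5 → posterior Inverse-Gamma(9/2, 393/20)
obs 5: x=-3/4 → posterior Inverse-Gamma(5, 3269/160)
obs 6: x=6 → posterior Inverse-Gamma(11/2, 5689/160)

alpha=11/2, beta=5689/160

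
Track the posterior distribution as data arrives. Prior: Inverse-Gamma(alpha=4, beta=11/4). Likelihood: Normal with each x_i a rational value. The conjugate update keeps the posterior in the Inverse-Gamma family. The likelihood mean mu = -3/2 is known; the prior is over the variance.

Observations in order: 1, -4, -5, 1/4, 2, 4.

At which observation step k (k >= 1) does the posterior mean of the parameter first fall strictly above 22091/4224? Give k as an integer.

k = 6

obs 1: x=1 → posterior Inverse-Gamma(9/2, 47/8)
obs 2: x=-4 → posterior Inverse-Gamma(5, 9)
obs 3: x=-5 → posterior Inverse-Gamma(11/2, 121/8)
obs 4: x=1/4 → posterior Inverse-Gamma(6, 533/32)
obs 5: x=2 → posterior Inverse-Gamma(13/2, 729/32)
obs 6: x=4 → posterior Inverse-Gamma(7, 1213/32)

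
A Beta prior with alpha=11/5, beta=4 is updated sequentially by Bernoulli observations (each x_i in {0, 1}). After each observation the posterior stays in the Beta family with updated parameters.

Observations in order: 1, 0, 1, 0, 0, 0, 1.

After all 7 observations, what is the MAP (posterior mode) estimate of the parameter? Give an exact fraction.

obs 1: x=1 → posterior Beta(16/5, 4)
obs 2: x=0 → posterior Beta(16/5, 5)
obs 3: x=1 → posterior Beta(21/5, 5)
obs 4: x=0 → posterior Beta(21/5, 6)
obs 5: x=0 → posterior Beta(21/5, 7)
obs 6: x=0 → posterior Beta(21/5, 8)
obs 7: x=1 → posterior Beta(26/5, 8)

3/8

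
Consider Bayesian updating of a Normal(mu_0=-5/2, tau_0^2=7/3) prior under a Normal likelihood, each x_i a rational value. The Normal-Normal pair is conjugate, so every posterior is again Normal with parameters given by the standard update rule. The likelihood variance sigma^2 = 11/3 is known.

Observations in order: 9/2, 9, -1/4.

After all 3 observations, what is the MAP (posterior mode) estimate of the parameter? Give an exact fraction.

obs 1: x=9/2 → posterior Normal(2/9, 77/54)
obs 2: x=9 → posterior Normal(67/25, 77/75)
obs 3: x=-1/4 → posterior Normal(261/128, 77/96)

261/128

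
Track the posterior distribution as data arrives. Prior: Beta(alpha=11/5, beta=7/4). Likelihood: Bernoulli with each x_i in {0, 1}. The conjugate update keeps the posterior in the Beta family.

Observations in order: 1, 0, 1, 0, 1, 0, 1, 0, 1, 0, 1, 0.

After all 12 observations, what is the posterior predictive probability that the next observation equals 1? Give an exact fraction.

164/319

obs 1: x=1 → posterior Beta(16/5, 7/4)
obs 2: x=0 → posterior Beta(16/5, 11/4)
obs 3: x=1 → posterior Beta(21/5, 11/4)
obs 4: x=0 → posterior Beta(21/5, 15/4)
obs 5: x=1 → posterior Beta(26/5, 15/4)
obs 6: x=0 → posterior Beta(26/5, 19/4)
obs 7: x=1 → posterior Beta(31/5, 19/4)
obs 8: x=0 → posterior Beta(31/5, 23/4)
obs 9: x=1 → posterior Beta(36/5, 23/4)
obs 10: x=0 → posterior Beta(36/5, 27/4)
obs 11: x=1 → posterior Beta(41/5, 27/4)
obs 12: x=0 → posterior Beta(41/5, 31/4)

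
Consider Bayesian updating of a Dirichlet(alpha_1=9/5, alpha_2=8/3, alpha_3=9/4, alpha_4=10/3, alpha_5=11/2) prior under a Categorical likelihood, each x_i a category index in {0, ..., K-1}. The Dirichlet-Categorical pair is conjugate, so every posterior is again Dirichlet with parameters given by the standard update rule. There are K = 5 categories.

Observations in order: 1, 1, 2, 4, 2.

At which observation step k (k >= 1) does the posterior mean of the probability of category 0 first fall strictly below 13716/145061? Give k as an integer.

obs 1: x=1 → posterior Dirichlet(9/5, 11/3, 9/4, 10/3, 11/2)
obs 2: x=1 → posterior Dirichlet(9/5, 14/3, 9/4, 10/3, 11/2)
obs 3: x=2 → posterior Dirichlet(9/5, 14/3, 13/4, 10/3, 11/2)
obs 4: x=4 → posterior Dirichlet(9/5, 14/3, 13/4, 10/3, 13/2)
obs 5: x=2 → posterior Dirichlet(9/5, 14/3, 17/4, 10/3, 13/2)

k = 4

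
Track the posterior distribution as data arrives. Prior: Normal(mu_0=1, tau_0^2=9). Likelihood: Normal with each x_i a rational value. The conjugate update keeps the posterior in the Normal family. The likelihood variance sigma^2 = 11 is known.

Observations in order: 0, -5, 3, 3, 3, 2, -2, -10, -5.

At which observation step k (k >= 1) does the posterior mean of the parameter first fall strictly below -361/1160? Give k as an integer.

k = 2

obs 1: x=0 → posterior Normal(11/20, 99/20)
obs 2: x=-5 → posterior Normal(-34/29, 99/29)
obs 3: x=3 → posterior Normal(-7/38, 99/38)
obs 4: x=3 → posterior Normal(20/47, 99/47)
obs 5: x=3 → posterior Normal(47/56, 99/56)
obs 6: x=2 → posterior Normal(1, 99/65)
obs 7: x=-2 → posterior Normal(47/74, 99/74)
obs 8: x=-10 → posterior Normal(-43/83, 99/83)
obs 9: x=-5 → posterior Normal(-22/23, 99/92)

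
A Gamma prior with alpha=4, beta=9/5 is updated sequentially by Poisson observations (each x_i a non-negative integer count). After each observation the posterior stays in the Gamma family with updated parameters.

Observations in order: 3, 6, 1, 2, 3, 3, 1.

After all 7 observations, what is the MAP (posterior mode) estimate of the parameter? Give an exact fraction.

obs 1: x=3 → posterior Gamma(7, 14/5)
obs 2: x=6 → posterior Gamma(13, 19/5)
obs 3: x=1 → posterior Gamma(14, 24/5)
obs 4: x=2 → posterior Gamma(16, 29/5)
obs 5: x=3 → posterior Gamma(19, 34/5)
obs 6: x=3 → posterior Gamma(22, 39/5)
obs 7: x=1 → posterior Gamma(23, 44/5)

5/2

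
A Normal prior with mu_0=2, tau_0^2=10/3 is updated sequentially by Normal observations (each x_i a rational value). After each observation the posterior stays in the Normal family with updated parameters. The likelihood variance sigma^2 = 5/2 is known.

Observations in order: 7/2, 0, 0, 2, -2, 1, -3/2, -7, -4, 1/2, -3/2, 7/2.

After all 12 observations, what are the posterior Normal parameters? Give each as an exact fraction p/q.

mu_0=-16/51, tau_0^2=10/51

obs 1: x=7/2 → posterior Normal(20/7, 10/7)
obs 2: x=0 → posterior Normal(20/11, 10/11)
obs 3: x=0 → posterior Normal(4/3, 2/3)
obs 4: x=2 → posterior Normal(28/19, 10/19)
obs 5: x=-2 → posterior Normal(20/23, 10/23)
obs 6: x=1 → posterior Normal(8/9, 10/27)
obs 7: x=-3/2 → posterior Normal(18/31, 10/31)
obs 8: x=-7 → posterior Normal(-2/7, 2/7)
obs 9: x=-4 → posterior Normal(-2/3, 10/39)
obs 10: x=1/2 → posterior Normal(-24/43, 10/43)
obs 11: x=-3/2 → posterior Normal(-30/47, 10/47)
obs 12: x=7/2 → posterior Normal(-16/51, 10/51)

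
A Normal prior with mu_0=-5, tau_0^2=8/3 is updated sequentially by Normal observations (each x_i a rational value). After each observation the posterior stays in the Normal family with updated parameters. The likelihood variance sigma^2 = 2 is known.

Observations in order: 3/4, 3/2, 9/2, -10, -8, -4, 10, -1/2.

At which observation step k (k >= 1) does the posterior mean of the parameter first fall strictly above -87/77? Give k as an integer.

k = 2

obs 1: x=3/4 → posterior Normal(-12/7, 8/7)
obs 2: x=3/2 → posterior Normal(-6/11, 8/11)
obs 3: x=9/2 → posterior Normal(4/5, 8/15)
obs 4: x=-10 → posterior Normal(-28/19, 8/19)
obs 5: x=-8 → posterior Normal(-60/23, 8/23)
obs 6: x=-4 → posterior Normal(-76/27, 8/27)
obs 7: x=10 → posterior Normal(-36/31, 8/31)
obs 8: x=-1/2 → posterior Normal(-38/35, 8/35)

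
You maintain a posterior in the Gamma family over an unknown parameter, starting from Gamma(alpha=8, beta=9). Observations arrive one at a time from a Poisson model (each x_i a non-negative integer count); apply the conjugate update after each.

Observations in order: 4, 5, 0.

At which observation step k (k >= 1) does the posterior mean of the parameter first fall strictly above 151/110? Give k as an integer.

obs 1: x=4 → posterior Gamma(12, 10)
obs 2: x=5 → posterior Gamma(17, 11)
obs 3: x=0 → posterior Gamma(17, 12)

k = 2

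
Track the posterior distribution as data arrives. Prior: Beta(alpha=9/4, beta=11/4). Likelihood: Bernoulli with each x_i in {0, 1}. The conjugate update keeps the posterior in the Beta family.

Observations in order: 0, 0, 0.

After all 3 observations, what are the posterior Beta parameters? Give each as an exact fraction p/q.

obs 1: x=0 → posterior Beta(9/4, 15/4)
obs 2: x=0 → posterior Beta(9/4, 19/4)
obs 3: x=0 → posterior Beta(9/4, 23/4)

alpha=9/4, beta=23/4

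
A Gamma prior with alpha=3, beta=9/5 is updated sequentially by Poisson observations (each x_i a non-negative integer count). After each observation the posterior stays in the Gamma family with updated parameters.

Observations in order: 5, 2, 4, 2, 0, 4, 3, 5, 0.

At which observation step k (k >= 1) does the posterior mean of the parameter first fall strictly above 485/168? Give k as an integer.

obs 1: x=5 → posterior Gamma(8, 14/5)
obs 2: x=2 → posterior Gamma(10, 19/5)
obs 3: x=4 → posterior Gamma(14, 24/5)
obs 4: x=2 → posterior Gamma(16, 29/5)
obs 5: x=0 → posterior Gamma(16, 34/5)
obs 6: x=4 → posterior Gamma(20, 39/5)
obs 7: x=3 → posterior Gamma(23, 44/5)
obs 8: x=5 → posterior Gamma(28, 49/5)
obs 9: x=0 → posterior Gamma(28, 54/5)

k = 3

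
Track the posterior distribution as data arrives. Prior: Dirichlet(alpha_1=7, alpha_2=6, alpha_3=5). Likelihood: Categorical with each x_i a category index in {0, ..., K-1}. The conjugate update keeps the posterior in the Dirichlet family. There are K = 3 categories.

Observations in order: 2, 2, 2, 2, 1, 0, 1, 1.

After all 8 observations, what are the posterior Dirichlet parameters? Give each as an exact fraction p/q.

alpha_1=8, alpha_2=9, alpha_3=9

obs 1: x=2 → posterior Dirichlet(7, 6, 6)
obs 2: x=2 → posterior Dirichlet(7, 6, 7)
obs 3: x=2 → posterior Dirichlet(7, 6, 8)
obs 4: x=2 → posterior Dirichlet(7, 6, 9)
obs 5: x=1 → posterior Dirichlet(7, 7, 9)
obs 6: x=0 → posterior Dirichlet(8, 7, 9)
obs 7: x=1 → posterior Dirichlet(8, 8, 9)
obs 8: x=1 → posterior Dirichlet(8, 9, 9)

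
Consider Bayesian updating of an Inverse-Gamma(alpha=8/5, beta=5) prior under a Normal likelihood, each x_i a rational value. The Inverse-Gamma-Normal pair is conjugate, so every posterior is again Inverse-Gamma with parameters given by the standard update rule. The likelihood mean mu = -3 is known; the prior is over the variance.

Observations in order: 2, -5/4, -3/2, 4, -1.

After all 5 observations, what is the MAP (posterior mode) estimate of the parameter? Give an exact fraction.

7465/816

obs 1: x=2 → posterior Inverse-Gamma(21/10, 35/2)
obs 2: x=-5/4 → posterior Inverse-Gamma(13/5, 609/32)
obs 3: x=-3/2 → posterior Inverse-Gamma(31/10, 645/32)
obs 4: x=4 → posterior Inverse-Gamma(18/5, 1429/32)
obs 5: x=-1 → posterior Inverse-Gamma(41/10, 1493/32)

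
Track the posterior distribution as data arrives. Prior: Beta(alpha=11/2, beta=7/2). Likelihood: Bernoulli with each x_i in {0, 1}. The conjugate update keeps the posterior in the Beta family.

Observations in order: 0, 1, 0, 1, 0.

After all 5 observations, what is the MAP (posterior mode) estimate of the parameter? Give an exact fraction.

13/24

obs 1: x=0 → posterior Beta(11/2, 9/2)
obs 2: x=1 → posterior Beta(13/2, 9/2)
obs 3: x=0 → posterior Beta(13/2, 11/2)
obs 4: x=1 → posterior Beta(15/2, 11/2)
obs 5: x=0 → posterior Beta(15/2, 13/2)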